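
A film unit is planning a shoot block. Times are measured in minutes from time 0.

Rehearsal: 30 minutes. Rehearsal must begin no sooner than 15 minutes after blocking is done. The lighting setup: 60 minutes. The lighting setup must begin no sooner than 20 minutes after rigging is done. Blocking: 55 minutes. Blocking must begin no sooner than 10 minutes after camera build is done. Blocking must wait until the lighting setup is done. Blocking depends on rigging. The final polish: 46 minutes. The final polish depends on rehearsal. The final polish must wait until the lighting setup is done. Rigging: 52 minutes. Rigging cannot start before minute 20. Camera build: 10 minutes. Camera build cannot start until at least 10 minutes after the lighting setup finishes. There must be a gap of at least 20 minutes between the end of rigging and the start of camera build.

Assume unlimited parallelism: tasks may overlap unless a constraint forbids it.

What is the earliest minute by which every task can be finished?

After its own release at minute 20, rigging can start at minute 20 and finishes at minute 72.
The lighting setup cannot begin until rigging (finishes minute 72, plus 20-minute gap → minute 92). It runs from minute 92 to 92 + 60 = minute 152.
Camera build cannot start until the lighting setup (finishes minute 152, plus 10-minute gap → minute 162); rigging (finishes minute 72, plus 20-minute gap → minute 92). The controlling bound is minute 162, so camera build finishes at 162 + 10 = minute 172.
Blocking needs all of camera build (finishes minute 172, plus 10-minute gap → minute 182); the lighting setup (finishes minute 152); rigging (finishes minute 72). That puts its earliest start at minute 182; it finishes at 182 + 55 = minute 237.
Rehearsal cannot begin until blocking (finishes minute 237, plus 15-minute gap → minute 252). It runs from minute 252 to 252 + 30 = minute 282.
The final polish has to wait for rehearsal (finishes minute 282); the lighting setup (finishes minute 152). The latest of these is minute 282, so the final polish runs minute 282 to 282 + 46 = minute 328.
All tasks are finished once the last one completes. Finish times: Rigging at 72, The lighting setup at 152, Camera build at 172, Blocking at 237, Rehearsal at 282, The final polish at 328. The latest is minute 328.

328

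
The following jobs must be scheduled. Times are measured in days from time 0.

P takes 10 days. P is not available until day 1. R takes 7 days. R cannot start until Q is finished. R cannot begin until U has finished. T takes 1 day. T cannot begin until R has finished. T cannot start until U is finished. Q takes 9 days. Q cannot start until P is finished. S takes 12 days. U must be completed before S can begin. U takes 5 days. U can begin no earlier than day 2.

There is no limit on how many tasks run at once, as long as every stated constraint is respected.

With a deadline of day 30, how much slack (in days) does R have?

2

U waits on its own release at day 2, so it starts at day 2 and finishes at 2 + 5 = day 7.
After its own release at day 1, P can start at day 1 and finishes at day 11.
After P (finishes day 11), Q can start at day 11 and finishes at day 20.
R cannot start until Q (finishes day 20); U (finishes day 7). The controlling bound is day 20, so R finishes at 20 + 7 = day 27.

Working backward from the deadline:
To finish by day 30, T (duration 1) must start no later than day 29.
R has to be done before T (must start by day 29). That means finishing by day 29, i.e. starting by 29 − 7 = day 22.
So R can start as early as day 20 and as late as day 22, giving 22 − 20 = 2 days of slack.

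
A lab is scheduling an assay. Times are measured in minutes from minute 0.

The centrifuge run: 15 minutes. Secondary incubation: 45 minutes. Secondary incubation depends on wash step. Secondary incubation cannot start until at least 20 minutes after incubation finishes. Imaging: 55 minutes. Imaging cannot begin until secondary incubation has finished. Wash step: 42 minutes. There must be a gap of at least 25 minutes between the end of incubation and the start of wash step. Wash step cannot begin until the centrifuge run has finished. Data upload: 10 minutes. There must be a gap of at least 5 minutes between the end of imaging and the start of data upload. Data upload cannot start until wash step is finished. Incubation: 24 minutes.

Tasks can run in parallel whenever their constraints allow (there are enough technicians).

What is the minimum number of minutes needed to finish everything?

The centrifuge run can start immediately at minute 0; it finishes at minute 15.
Incubation can start immediately at minute 0; it finishes at minute 24.
Wash step needs all of incubation (finishes minute 24, plus 25-minute gap → minute 49); the centrifuge run (finishes minute 15). That puts its earliest start at minute 49; it finishes at 49 + 42 = minute 91.
Secondary incubation has to wait for wash step (finishes minute 91); incubation (finishes minute 24, plus 20-minute gap → minute 44). The latest of these is minute 91, so secondary incubation runs minute 91 to 91 + 45 = minute 136.
After secondary incubation (finishes minute 136), imaging can start at minute 136 and finishes at minute 191.
Data upload cannot start until imaging (finishes minute 191, plus 5-minute gap → minute 196); wash step (finishes minute 91). The controlling bound is minute 196, so data upload finishes at 196 + 10 = minute 206.
All tasks are finished once the last one completes. Finish times: Incubation at 24, The centrifuge run at 15, Wash step at 91, Secondary incubation at 136, Imaging at 191, Data upload at 206. The latest is minute 206.

206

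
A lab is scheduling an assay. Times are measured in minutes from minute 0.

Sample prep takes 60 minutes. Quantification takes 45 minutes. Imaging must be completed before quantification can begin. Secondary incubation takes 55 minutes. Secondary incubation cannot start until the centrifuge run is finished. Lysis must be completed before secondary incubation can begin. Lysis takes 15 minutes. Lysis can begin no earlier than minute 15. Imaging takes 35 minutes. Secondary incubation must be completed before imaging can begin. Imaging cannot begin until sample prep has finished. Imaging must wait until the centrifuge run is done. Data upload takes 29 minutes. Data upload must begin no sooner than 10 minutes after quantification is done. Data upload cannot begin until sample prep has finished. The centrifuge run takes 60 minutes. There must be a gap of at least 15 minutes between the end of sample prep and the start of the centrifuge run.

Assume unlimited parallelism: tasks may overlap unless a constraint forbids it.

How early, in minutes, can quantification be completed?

Lysis waits on its own release at minute 15, so it starts at minute 15 and finishes at 15 + 15 = minute 30.
Nothing blocks sample prep, so it runs from minute 0 to minute 60.
The centrifuge run waits on sample prep (finishes minute 60, plus 15-minute gap → minute 75), so it starts at minute 75 and finishes at 75 + 60 = minute 135.
For secondary incubation: the centrifuge run (finishes minute 135); lysis (finishes minute 30). Taking the maximum gives a start of minute 135, and it finishes at 135 + 55 = minute 190.
Imaging cannot start until secondary incubation (finishes minute 190); sample prep (finishes minute 60); the centrifuge run (finishes minute 135). The controlling bound is minute 190, so imaging finishes at 190 + 35 = minute 225.
Quantification waits on imaging (finishes minute 225), so it starts at minute 225 and finishes at 225 + 45 = minute 270.

270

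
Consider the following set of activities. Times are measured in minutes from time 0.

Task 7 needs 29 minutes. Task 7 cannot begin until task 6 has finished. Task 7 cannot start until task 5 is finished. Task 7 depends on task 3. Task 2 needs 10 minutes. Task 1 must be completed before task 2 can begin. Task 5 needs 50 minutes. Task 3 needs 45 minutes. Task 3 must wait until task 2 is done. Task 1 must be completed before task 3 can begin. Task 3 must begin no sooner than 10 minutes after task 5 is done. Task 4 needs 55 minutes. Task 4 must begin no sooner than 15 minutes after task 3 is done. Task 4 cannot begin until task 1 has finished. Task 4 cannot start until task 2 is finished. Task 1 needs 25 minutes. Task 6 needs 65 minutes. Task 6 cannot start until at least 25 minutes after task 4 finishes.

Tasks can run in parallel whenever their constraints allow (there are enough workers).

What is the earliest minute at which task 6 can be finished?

Nothing blocks task 5, so it runs from minute 0 to minute 50.
Task 1 can start immediately at minute 0; it finishes at minute 25.
After task 1 (finishes minute 25), task 2 can start at minute 25 and finishes at minute 35.
For task 3: task 2 (finishes minute 35); task 1 (finishes minute 25); task 5 (finishes minute 50, plus 10-minute gap → minute 60). Taking the maximum gives a start of minute 60, and it finishes at 60 + 45 = minute 105.
For task 4: task 3 (finishes minute 105, plus 15-minute gap → minute 120); task 1 (finishes minute 25); task 2 (finishes minute 35). Taking the maximum gives a start of minute 120, and it finishes at 120 + 55 = minute 175.
Task 6 waits on task 4 (finishes minute 175, plus 25-minute gap → minute 200), so it starts at minute 200 and finishes at 200 + 65 = minute 265.

265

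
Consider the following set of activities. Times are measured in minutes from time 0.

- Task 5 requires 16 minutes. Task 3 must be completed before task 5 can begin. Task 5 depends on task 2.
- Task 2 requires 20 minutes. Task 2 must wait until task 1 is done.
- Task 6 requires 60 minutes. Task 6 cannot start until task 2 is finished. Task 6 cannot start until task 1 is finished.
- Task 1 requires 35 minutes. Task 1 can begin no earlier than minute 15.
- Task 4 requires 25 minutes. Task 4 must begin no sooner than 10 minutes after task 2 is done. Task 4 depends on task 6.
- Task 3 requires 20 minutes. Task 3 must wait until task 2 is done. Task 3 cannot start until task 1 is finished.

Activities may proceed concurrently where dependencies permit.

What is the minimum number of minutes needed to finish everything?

155

Task 1 cannot begin until its own release at minute 15. It runs from minute 15 to 15 + 35 = minute 50.
After task 1 (finishes minute 50), task 2 can start at minute 50 and finishes at minute 70.
Task 6 cannot start until task 2 (finishes minute 70); task 1 (finishes minute 50). The controlling bound is minute 70, so task 6 finishes at 70 + 60 = minute 130.
For task 4: task 2 (finishes minute 70, plus 10-minute gap → minute 80); task 6 (finishes minute 130). Taking the maximum gives a start of minute 130, and it finishes at 130 + 25 = minute 155.
Task 3 cannot start until task 2 (finishes minute 70); task 1 (finishes minute 50). The controlling bound is minute 70, so task 3 finishes at 70 + 20 = minute 90.
Task 5 cannot start until task 3 (finishes minute 90); task 2 (finishes minute 70). The controlling bound is minute 90, so task 5 finishes at 90 + 16 = minute 106.
All tasks are finished once the last one completes. Finish times: Task 1 at 50, Task 2 at 70, Task 3 at 90, Task 4 at 155, Task 5 at 106, Task 6 at 130. The latest is minute 155.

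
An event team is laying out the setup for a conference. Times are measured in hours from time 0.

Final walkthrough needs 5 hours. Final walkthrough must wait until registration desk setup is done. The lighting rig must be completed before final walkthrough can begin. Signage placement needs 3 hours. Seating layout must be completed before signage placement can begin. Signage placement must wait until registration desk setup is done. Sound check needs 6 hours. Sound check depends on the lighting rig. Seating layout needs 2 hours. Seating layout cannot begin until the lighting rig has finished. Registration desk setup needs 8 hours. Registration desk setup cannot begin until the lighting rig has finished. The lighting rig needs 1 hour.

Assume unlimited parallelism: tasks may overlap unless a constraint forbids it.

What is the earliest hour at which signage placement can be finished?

12

The lighting rig has no prerequisites, so it starts at hour 0 and finishes at hour 1.
Registration desk setup waits on the lighting rig (finishes hour 1), so it starts at hour 1 and finishes at 1 + 8 = hour 9.
After the lighting rig (finishes hour 1), seating layout can start at hour 1 and finishes at hour 3.
Signage placement needs all of seating layout (finishes hour 3); registration desk setup (finishes hour 9). That puts its earliest start at hour 9; it finishes at 9 + 3 = hour 12.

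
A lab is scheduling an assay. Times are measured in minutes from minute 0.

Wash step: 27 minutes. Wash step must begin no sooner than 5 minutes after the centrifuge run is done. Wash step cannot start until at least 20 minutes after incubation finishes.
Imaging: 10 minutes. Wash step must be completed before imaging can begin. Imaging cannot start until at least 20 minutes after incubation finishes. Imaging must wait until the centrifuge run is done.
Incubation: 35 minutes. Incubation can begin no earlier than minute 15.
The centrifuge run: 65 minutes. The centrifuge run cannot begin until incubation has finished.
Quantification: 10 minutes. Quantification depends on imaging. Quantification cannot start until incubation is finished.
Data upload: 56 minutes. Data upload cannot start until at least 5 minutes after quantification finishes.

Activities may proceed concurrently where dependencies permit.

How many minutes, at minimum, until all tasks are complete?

After its own release at minute 15, incubation can start at minute 15 and finishes at minute 50.
The centrifuge run waits on incubation (finishes minute 50), so it starts at minute 50 and finishes at 50 + 65 = minute 115.
Wash step cannot start until the centrifuge run (finishes minute 115, plus 5-minute gap → minute 120); incubation (finishes minute 50, plus 20-minute gap → minute 70). The controlling bound is minute 120, so wash step finishes at 120 + 27 = minute 147.
Imaging cannot start until wash step (finishes minute 147); incubation (finishes minute 50, plus 20-minute gap → minute 70); the centrifuge run (finishes minute 115). The controlling bound is minute 147, so imaging finishes at 147 + 10 = minute 157.
Quantification has to wait for imaging (finishes minute 157); incubation (finishes minute 50). The latest of these is minute 157, so quantification runs minute 157 to 157 + 10 = minute 167.
Data upload waits on quantification (finishes minute 167, plus 5-minute gap → minute 172), so it starts at minute 172 and finishes at 172 + 56 = minute 228.
All tasks are finished once the last one completes. Finish times: Incubation at 50, The centrifuge run at 115, Wash step at 147, Imaging at 157, Quantification at 167, Data upload at 228. The latest is minute 228.

228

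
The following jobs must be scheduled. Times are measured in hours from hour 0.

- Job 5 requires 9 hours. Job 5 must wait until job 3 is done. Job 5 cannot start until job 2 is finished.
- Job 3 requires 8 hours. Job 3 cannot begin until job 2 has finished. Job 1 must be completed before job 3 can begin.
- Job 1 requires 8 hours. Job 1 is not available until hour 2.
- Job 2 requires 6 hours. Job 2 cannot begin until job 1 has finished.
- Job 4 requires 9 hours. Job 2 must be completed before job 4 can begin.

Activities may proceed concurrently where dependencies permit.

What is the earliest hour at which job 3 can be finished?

Job 1 waits on its own release at hour 2, so it starts at hour 2 and finishes at 2 + 8 = hour 10.
After job 1 (finishes hour 10), job 2 can start at hour 10 and finishes at hour 16.
For job 3: job 2 (finishes hour 16); job 1 (finishes hour 10). Taking the maximum gives a start of hour 16, and it finishes at 16 + 8 = hour 24.

24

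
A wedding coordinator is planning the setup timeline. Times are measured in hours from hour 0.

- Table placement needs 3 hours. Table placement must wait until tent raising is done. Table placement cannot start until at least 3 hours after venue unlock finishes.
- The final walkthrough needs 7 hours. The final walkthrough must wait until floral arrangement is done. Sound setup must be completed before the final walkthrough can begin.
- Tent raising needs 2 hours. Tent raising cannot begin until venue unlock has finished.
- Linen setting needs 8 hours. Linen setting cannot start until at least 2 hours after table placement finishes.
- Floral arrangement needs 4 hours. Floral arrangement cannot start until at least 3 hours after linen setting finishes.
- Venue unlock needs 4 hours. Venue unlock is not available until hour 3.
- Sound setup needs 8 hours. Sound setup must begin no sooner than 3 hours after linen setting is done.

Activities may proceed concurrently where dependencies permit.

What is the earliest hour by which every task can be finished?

Venue unlock waits on its own release at hour 3, so it starts at hour 3 and finishes at 3 + 4 = hour 7.
After venue unlock (finishes hour 7), tent raising can start at hour 7 and finishes at hour 9.
For table placement: tent raising (finishes hour 9); venue unlock (finishes hour 7, plus 3-hour gap → hour 10). Taking the maximum gives a start of hour 10, and it finishes at 10 + 3 = hour 13.
After table placement (finishes hour 13, plus 2-hour gap → hour 15), linen setting can start at hour 15 and finishes at hour 23.
Sound setup cannot begin until linen setting (finishes hour 23, plus 3-hour gap → hour 26). It runs from hour 26 to 26 + 8 = hour 34.
Floral arrangement cannot begin until linen setting (finishes hour 23, plus 3-hour gap → hour 26). It runs from hour 26 to 26 + 4 = hour 30.
The final walkthrough has to wait for floral arrangement (finishes hour 30); sound setup (finishes hour 34). The latest of these is hour 34, so the final walkthrough runs hour 34 to 34 + 7 = hour 41.
All tasks are finished once the last one completes. Finish times: Venue unlock at 7, Tent raising at 9, Table placement at 13, Linen setting at 23, Floral arrangement at 30, Sound setup at 34, The final walkthrough at 41. The latest is hour 41.

41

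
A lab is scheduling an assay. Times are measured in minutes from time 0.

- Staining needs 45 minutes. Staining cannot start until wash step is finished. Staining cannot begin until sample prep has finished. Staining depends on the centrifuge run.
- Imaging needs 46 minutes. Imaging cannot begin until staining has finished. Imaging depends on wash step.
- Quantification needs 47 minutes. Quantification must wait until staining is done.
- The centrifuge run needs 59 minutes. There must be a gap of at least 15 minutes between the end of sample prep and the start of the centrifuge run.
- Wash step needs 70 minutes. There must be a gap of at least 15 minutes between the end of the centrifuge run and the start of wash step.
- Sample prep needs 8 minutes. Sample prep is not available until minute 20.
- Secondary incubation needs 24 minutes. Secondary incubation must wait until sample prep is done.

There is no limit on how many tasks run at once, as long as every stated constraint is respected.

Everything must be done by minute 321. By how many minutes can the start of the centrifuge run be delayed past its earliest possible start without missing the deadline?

Sample prep waits on its own release at minute 20, so it starts at minute 20 and finishes at 20 + 8 = minute 28.
The centrifuge run cannot begin until sample prep (finishes minute 28, plus 15-minute gap → minute 43). It runs from minute 43 to 43 + 59 = minute 102.

Working backward from the deadline:
Imaging must finish by minute 321; it takes 46 minutes, so it must start by 321 − 46 = minute 275.
Quantification must finish by minute 321; it takes 47 minutes, so it must start by 321 − 47 = minute 274.
Staining has several dependents: imaging (must start by minute 275); quantification (must start by minute 274). The earliest of those limits is minute 274, so staining must start by 274 − 45 = minute 229.
Wash step must finish in time for staining (must start by minute 229); imaging (must start by minute 275). The tightest is minute 229, so wash step must start by 229 − 70 = minute 159.
The centrifuge run feeds wash step (must start by minute 159, minus 15-minute gap → minute 144); staining (must start by minute 229). Taking the minimum, the centrifuge run must finish by minute 144 and start by 144 − 59 = minute 85.
So the centrifuge run can start as early as minute 43 and as late as minute 85, giving 85 − 43 = 42 minutes of slack.

42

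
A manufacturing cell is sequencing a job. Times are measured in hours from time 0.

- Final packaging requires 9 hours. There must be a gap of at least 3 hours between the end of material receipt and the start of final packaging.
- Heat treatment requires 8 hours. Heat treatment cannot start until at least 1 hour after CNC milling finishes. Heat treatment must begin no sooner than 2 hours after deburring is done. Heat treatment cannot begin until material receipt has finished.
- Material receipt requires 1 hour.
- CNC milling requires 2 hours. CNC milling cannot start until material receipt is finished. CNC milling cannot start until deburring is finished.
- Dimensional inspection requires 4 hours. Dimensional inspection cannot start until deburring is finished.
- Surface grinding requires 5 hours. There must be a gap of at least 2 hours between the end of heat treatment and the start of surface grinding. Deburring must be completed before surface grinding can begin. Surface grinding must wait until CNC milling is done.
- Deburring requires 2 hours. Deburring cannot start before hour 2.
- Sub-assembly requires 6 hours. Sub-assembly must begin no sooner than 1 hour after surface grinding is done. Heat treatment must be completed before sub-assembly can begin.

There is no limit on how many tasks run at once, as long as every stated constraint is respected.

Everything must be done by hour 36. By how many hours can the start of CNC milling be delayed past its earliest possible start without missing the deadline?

7

Deburring cannot begin until its own release at hour 2. It runs from hour 2 to 2 + 2 = hour 4.
Nothing blocks material receipt, so it runs from hour 0 to hour 1.
CNC milling needs all of material receipt (finishes hour 1); deburring (finishes hour 4). That puts its earliest start at hour 4; it finishes at 4 + 2 = hour 6.

Working backward from the deadline:
Sub-assembly must finish by hour 36; it takes 6 hours, so it must start by 36 − 6 = hour 30.
Surface grinding has to be done before sub-assembly (must start by hour 30, minus 1-hour gap → hour 29). That means finishing by hour 29, i.e. starting by 29 − 5 = hour 24.
Heat treatment has several dependents: surface grinding (must start by hour 24, minus 2-hour gap → hour 22); sub-assembly (must start by hour 30). The earliest of those limits is hour 22, so heat treatment must start by 22 − 8 = hour 14.
CNC milling feeds heat treatment (must start by hour 14, minus 1-hour gap → hour 13); surface grinding (must start by hour 24). Taking the minimum, CNC milling must finish by hour 13 and start by 13 − 2 = hour 11.
So CNC milling can start as early as hour 4 and as late as hour 11, giving 11 − 4 = 7 hours of slack.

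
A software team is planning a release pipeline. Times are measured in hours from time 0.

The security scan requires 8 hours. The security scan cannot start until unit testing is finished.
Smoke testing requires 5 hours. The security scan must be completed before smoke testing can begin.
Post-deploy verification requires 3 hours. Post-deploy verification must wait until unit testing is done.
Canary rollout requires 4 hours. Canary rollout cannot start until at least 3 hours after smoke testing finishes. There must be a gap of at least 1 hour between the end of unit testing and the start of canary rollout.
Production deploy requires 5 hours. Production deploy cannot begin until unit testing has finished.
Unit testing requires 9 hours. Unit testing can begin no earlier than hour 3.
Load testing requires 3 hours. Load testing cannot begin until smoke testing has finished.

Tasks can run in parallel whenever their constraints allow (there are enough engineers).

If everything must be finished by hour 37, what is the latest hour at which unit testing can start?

8

Canary rollout has no dependents, so it just needs to finish by hour 37. Starting by 37 − 4 = hour 33 achieves that.
To finish by hour 37, load testing (duration 3) must start no later than hour 34.
Smoke testing must finish in time for canary rollout (must start by hour 33, minus 3-hour gap → hour 30); load testing (must start by hour 34). The tightest is hour 30, so smoke testing must start by 30 − 5 = hour 25.
The security scan feeds into smoke testing (must start by hour 25); so the security scan must finish by hour 25 and therefore start by hour 17.
Production deploy has no dependents, so it just needs to finish by hour 37. Starting by 37 − 5 = hour 32 achieves that.
To finish by hour 37, post-deploy verification (duration 3) must start no later than hour 34.
Unit testing must finish in time for the security scan (must start by hour 17); canary rollout (must start by hour 33, minus 1-hour gap → hour 32); production deploy (must start by hour 32); post-deploy verification (must start by hour 34). The tightest is hour 17, so unit testing must start by 17 − 9 = hour 8.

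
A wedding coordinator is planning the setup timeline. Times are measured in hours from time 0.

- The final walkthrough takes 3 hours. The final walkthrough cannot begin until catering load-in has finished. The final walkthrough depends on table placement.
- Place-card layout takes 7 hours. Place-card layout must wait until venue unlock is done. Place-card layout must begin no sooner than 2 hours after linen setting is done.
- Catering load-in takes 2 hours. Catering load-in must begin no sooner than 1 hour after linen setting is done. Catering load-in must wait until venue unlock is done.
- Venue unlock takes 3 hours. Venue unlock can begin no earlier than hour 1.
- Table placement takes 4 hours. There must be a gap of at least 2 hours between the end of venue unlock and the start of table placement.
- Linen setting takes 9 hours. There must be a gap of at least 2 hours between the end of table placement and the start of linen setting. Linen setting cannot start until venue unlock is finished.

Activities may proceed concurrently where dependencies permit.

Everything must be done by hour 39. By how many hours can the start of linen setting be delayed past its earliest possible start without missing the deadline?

9

Venue unlock waits on its own release at hour 1, so it starts at hour 1 and finishes at 1 + 3 = hour 4.
Table placement waits on venue unlock (finishes hour 4, plus 2-hour gap → hour 6), so it starts at hour 6 and finishes at 6 + 4 = hour 10.
Linen setting needs all of table placement (finishes hour 10, plus 2-hour gap → hour 12); venue unlock (finishes hour 4). That puts its earliest start at hour 12; it finishes at 12 + 9 = hour 21.

Working backward from the deadline:
Nothing follows the final walkthrough; the deadline of hour 39 is its only limit. It must start by 39 − 3 = hour 36.
Catering load-in must finish before the final walkthrough (must start by hour 36). With a 2-hour duration, catering load-in must start by 36 − 2 = hour 34.
Place-card layout must finish by hour 39; it takes 7 hours, so it must start by 39 − 7 = hour 32.
Linen setting has several dependents: catering load-in (must start by hour 34, minus 1-hour gap → hour 33); place-card layout (must start by hour 32, minus 2-hour gap → hour 30). The earliest of those limits is hour 30, so linen setting must start by 30 − 9 = hour 21.
So linen setting can start as early as hour 12 and as late as hour 21, giving 21 − 12 = 9 hours of slack.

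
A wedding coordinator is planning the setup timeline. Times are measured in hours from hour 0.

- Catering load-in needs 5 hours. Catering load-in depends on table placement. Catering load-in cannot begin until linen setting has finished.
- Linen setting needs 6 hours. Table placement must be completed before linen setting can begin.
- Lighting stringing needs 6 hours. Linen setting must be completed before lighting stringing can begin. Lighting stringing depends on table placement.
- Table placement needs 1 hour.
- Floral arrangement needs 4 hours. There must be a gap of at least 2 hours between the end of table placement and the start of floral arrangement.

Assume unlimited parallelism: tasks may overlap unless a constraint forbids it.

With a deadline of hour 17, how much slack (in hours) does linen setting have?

4

Table placement can start immediately at hour 0; it finishes at hour 1.
Linen setting waits on table placement (finishes hour 1), so it starts at hour 1 and finishes at 1 + 6 = hour 7.

Working backward from the deadline:
Nothing follows lighting stringing; the deadline of hour 17 is its only limit. It must start by 17 − 6 = hour 11.
To finish by hour 17, catering load-in (duration 5) must start no later than hour 12.
Linen setting has several dependents: lighting stringing (must start by hour 11); catering load-in (must start by hour 12). The earliest of those limits is hour 11, so linen setting must start by 11 − 6 = hour 5.
So linen setting can start as early as hour 1 and as late as hour 5, giving 5 − 1 = 4 hours of slack.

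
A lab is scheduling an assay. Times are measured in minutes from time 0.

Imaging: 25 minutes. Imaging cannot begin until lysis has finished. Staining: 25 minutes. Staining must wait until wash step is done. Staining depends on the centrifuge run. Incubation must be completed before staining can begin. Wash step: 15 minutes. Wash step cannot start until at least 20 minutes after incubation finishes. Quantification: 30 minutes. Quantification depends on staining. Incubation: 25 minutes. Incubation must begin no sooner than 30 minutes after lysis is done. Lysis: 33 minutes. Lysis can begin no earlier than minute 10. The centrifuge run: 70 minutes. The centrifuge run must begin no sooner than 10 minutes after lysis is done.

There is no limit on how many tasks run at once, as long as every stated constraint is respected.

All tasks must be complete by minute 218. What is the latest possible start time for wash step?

148

Nothing follows quantification; the deadline of minute 218 is its only limit. It must start by 218 − 30 = minute 188.
Staining has to be done before quantification (must start by minute 188). That means finishing by minute 188, i.e. starting by 188 − 25 = minute 163.
Wash step has to be done before staining (must start by minute 163). That means finishing by minute 163, i.e. starting by 163 − 15 = minute 148.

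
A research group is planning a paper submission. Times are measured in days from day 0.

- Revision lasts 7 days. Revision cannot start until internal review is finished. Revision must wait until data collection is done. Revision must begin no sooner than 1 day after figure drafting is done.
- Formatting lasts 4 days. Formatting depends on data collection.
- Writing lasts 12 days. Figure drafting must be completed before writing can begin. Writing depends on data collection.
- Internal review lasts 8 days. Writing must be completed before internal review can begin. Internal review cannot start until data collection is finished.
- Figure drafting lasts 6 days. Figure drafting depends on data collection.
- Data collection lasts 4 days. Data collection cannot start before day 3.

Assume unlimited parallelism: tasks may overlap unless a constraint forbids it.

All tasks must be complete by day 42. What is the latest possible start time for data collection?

5

Nothing follows revision; the deadline of day 42 is its only limit. It must start by 42 − 7 = day 35.
Internal review has to be done before revision (must start by day 35). That means finishing by day 35, i.e. starting by 35 − 8 = day 27.
Writing must finish before internal review (must start by day 27). With a 12-day duration, writing must start by 27 − 12 = day 15.
For figure drafting: writing (must start by day 15); revision (must start by day 35, minus 1-day gap → day 34). The most restrictive is day 15; with a 6-day duration, figure drafting must start by day 9.
Formatting must finish by day 42; it takes 4 days, so it must start by 42 − 4 = day 38.
Data collection must finish in time for figure drafting (must start by day 9); writing (must start by day 15); internal review (must start by day 27); revision (must start by day 35); formatting (must start by day 38). The tightest is day 9, so data collection must start by 9 − 4 = day 5.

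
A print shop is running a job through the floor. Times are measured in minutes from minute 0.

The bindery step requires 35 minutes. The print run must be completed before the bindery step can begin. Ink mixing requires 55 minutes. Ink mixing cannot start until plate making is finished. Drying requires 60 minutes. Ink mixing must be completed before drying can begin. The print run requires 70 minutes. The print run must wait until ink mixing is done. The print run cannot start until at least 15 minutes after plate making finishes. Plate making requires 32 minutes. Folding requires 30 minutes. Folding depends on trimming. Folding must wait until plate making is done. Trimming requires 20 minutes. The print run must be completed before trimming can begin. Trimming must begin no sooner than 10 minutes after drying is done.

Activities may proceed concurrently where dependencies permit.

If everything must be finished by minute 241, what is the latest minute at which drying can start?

121

To finish by minute 241, folding (duration 30) must start no later than minute 211.
Trimming must finish before folding (must start by minute 211). With a 20-minute duration, trimming must start by 211 − 20 = minute 191.
Drying has to be done before trimming (must start by minute 191, minus 10-minute gap → minute 181). That means finishing by minute 181, i.e. starting by 181 − 60 = minute 121.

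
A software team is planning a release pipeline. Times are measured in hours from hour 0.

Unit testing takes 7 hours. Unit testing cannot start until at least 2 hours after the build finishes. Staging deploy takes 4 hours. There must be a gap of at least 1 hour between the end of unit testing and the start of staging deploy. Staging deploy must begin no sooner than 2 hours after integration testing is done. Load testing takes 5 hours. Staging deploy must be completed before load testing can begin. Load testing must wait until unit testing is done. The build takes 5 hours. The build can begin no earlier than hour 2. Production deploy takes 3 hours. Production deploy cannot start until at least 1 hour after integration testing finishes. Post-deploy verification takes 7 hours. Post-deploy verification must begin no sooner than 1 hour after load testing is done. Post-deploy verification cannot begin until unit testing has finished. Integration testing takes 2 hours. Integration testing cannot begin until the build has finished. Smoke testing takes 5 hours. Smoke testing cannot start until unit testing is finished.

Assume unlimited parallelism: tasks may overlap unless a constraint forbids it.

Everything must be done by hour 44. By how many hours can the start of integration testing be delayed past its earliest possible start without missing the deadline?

The build cannot begin until its own release at hour 2. It runs from hour 2 to 2 + 5 = hour 7.
Integration testing cannot begin until the build (finishes hour 7). It runs from hour 7 to 7 + 2 = hour 9.

Working backward from the deadline:
To finish by hour 44, post-deploy verification (duration 7) must start no later than hour 37.
Since post-deploy verification (must start by hour 37, minus 1-hour gap → hour 36) depends on it, load testing must finish by hour 36. Backing off its 5-hour duration gives a latest start of hour 31.
Staging deploy has to be done before load testing (must start by hour 31). That means finishing by hour 31, i.e. starting by 31 − 4 = hour 27.
To finish by hour 44, production deploy (duration 3) must start no later than hour 41.
For integration testing: staging deploy (must start by hour 27, minus 2-hour gap → hour 25); production deploy (must start by hour 41, minus 1-hour gap → hour 40). The most restrictive is hour 25; with a 2-hour duration, integration testing must start by hour 23.
So integration testing can start as early as hour 7 and as late as hour 23, giving 23 − 7 = 16 hours of slack.

16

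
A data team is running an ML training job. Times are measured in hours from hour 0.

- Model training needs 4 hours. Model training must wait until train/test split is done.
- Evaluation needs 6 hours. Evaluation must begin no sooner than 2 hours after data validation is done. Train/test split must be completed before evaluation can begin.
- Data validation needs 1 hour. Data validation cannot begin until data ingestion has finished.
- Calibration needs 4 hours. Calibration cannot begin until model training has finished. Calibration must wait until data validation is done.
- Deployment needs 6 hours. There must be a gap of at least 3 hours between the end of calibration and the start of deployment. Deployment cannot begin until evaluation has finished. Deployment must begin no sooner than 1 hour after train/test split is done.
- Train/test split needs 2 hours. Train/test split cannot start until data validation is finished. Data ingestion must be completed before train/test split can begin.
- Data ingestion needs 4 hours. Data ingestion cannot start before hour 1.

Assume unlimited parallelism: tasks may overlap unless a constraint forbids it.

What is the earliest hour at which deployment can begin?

19

Data ingestion cannot begin until its own release at hour 1. It runs from hour 1 to 1 + 4 = hour 5.
Data validation waits on data ingestion (finishes hour 5), so it starts at hour 5 and finishes at 5 + 1 = hour 6.
Train/test split cannot start until data validation (finishes hour 6); data ingestion (finishes hour 5). The controlling bound is hour 6, so train/test split finishes at 6 + 2 = hour 8.
For evaluation: data validation (finishes hour 6, plus 2-hour gap → hour 8); train/test split (finishes hour 8). Taking the maximum gives a start of hour 8, and it finishes at 8 + 6 = hour 14.
Model training cannot begin until train/test split (finishes hour 8). It runs from hour 8 to 8 + 4 = hour 12.
For calibration: model training (finishes hour 12); data validation (finishes hour 6). Taking the maximum gives a start of hour 12, and it finishes at 12 + 4 = hour 16.
Deployment waits on calibration (finishes hour 16, plus 3-hour gap → hour 19); evaluation (finishes hour 14); train/test split (finishes hour 8, plus 1-hour gap → hour 9). The latest of these is hour 19, which is the earliest deployment can start.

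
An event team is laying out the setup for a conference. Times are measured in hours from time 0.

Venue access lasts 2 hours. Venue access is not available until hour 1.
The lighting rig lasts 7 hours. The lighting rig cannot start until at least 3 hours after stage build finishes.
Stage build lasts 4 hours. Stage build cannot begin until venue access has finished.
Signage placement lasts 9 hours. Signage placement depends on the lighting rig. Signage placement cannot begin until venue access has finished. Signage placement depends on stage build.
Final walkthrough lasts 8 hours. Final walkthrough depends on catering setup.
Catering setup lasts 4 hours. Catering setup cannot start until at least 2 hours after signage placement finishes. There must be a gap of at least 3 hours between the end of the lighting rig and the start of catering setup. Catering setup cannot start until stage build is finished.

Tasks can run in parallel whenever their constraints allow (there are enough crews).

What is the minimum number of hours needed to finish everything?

After its own release at hour 1, venue access can start at hour 1 and finishes at hour 3.
Stage build waits on venue access (finishes hour 3), so it starts at hour 3 and finishes at 3 + 4 = hour 7.
The lighting rig waits on stage build (finishes hour 7, plus 3-hour gap → hour 10), so it starts at hour 10 and finishes at 10 + 7 = hour 17.
Signage placement cannot start until the lighting rig (finishes hour 17); venue access (finishes hour 3); stage build (finishes hour 7). The controlling bound is hour 17, so signage placement finishes at 17 + 9 = hour 26.
Catering setup needs all of signage placement (finishes hour 26, plus 2-hour gap → hour 28); the lighting rig (finishes hour 17, plus 3-hour gap → hour 20); stage build (finishes hour 7). That puts its earliest start at hour 28; it finishes at 28 + 4 = hour 32.
After catering setup (finishes hour 32), final walkthrough can start at hour 32 and finishes at hour 40.
All tasks are finished once the last one completes. Finish times: Venue access at 3, Stage build at 7, The lighting rig at 17, Signage placement at 26, Catering setup at 32, Final walkthrough at 40. The latest is hour 40.

40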